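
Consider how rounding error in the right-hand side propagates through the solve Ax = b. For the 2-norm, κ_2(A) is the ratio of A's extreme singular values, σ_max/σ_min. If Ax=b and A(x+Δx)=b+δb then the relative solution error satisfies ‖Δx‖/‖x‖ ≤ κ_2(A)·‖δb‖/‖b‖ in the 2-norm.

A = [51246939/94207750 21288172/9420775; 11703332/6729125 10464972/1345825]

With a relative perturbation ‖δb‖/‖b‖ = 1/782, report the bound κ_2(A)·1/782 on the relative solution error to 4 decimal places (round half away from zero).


0.2938

form AᵀA = [47155156508329/14200160256100 10474806189762/710008012805; 10474806189762/710008012805 9311124121888/142001602561] with trace 581955722009/8447448100 and determinant 189833284/2111862025
λ_max, λ_min = (581955722009/8447448100 ± √338646804669988606029681/71359379402193610000)/2 = 6889/100, 110224/84474481
κ_2(A) = √(λ_max/λ_min) = √((6889/100) / (110224/84474481)) = 229.7750
perturbation bound = 229.7750·1/782 = 0.2938


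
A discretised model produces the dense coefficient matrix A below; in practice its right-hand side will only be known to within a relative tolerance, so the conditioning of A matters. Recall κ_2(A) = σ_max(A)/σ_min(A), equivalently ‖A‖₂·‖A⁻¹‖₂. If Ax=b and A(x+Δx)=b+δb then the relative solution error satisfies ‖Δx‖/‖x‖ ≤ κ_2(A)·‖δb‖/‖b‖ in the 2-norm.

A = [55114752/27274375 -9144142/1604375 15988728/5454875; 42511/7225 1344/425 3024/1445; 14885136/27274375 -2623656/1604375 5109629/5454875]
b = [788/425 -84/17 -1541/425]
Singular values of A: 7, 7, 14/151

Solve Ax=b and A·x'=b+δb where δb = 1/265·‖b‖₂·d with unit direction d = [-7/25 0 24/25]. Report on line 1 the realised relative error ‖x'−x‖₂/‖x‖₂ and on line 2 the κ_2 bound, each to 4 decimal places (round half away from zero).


0.0060
0.2849

largest singular value 7, smallest 14/151
condition number: 7 ÷ (14/151) = 75.5000
bound on ‖Δx‖/‖x‖: κ·ε = 75.5000·1/265 = 0.2849
solve Ax = b  →  x = [18.9297 -12.4914 -36.7076]
‖b‖ = 6.4031, ‖x‖ = 43.1488
re-solving with b+δb shifts x by Δx of norm 0.2606
realised ‖Δx‖/‖x‖ = 0.0060
realised/bound (from unrounded values) ≈ 0.0212


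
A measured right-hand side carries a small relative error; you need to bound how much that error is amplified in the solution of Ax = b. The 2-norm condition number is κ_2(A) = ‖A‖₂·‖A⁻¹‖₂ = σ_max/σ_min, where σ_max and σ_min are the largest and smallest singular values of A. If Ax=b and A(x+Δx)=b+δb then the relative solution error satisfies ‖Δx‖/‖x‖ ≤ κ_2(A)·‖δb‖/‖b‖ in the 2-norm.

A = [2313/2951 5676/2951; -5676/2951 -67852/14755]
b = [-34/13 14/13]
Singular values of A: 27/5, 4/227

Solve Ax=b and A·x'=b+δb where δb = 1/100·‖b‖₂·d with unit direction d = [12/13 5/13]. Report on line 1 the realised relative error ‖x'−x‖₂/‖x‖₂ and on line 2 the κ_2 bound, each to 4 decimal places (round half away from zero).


from the listed singular values, σ₁ = 27/5, σ_n = 4/227
κ = σ_max/σ_min = (27/5)/(4/227) = 306.4500
κ_2(A)·‖δb‖/‖b‖ = 3.0645
solve Ax = b  →  x = [104.6268 -43.9957]
‖b‖₂ = 2.8284 and ‖x‖₂ = 113.5006
re-solving with b+δb shifts x by Δx of norm 1.6051
relative error = 0.0141
so the bound overstates the realised error by a factor of ≈ 216.6940 (computed from the unrounded values)

0.0141
3.0645


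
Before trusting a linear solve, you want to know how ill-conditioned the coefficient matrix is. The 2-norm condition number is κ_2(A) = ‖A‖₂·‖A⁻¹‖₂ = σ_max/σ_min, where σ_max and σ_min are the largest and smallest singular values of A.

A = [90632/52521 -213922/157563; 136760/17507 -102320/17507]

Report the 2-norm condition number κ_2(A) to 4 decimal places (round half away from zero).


form AᵀA = [105023104/1640961 -236291984/4922883; -236291984/4922883 531696964/14768649] with trace 1476904900/14768649 and determinant 4000000/14768649
λ_max, λ_min = (1476904900/14768649 ± √2181011785260010000/218112993285201)/2 = 100, 40000/14768649
so κ_2 = √(100 / (40000/14768649)) = 192.1500

192.1500


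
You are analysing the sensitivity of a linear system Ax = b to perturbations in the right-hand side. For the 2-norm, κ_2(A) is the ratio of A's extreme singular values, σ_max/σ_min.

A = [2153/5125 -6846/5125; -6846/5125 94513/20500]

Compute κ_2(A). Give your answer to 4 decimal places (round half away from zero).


AᵀA = [16481/8405 -112959/16810; -112959/16810 3098429/134480]; tr = 672425/26896, det = 625/26896
char-poly roots: 25 and 25/26896
so κ_2 = √(25 / (25/26896)) = 164.0000

164.0000


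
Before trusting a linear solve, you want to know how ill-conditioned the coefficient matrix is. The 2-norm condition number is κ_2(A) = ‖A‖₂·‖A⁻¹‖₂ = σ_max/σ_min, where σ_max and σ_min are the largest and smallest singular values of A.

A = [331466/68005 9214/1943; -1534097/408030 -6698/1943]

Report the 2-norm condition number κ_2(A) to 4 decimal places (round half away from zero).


70.3500

form AᵀA = [252350525401/6659539236 2860014805/79280229; 2860014805/79280229 129761000/3775249] with trace 572234161/7918596 and determinant 2088025/1979649
eigenvalues of AᵀA: λ = (tr ± √(tr²−4·det))/2 = 289/4, 28900/1979649
so κ_2 = √((289/4) / (28900/1979649)) = 70.3500


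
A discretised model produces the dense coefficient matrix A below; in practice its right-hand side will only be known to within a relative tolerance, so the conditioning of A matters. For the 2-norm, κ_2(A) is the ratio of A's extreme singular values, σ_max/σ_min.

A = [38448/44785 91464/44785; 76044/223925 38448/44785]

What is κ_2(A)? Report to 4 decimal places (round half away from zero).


132.5000

M = AᵀA = [252892944/296700625 121341888/59340125; 121341888/59340125 2329920/474721]. tr(M)=10112976/1755625, det(M)=82944/43890625
eigenvalues of AᵀA: λ = (tr ± √(tr²−4·det))/2 = 144/25, 576/1755625
κ = σ_max/σ_min = (12/5)/(24/1325) = 132.5000


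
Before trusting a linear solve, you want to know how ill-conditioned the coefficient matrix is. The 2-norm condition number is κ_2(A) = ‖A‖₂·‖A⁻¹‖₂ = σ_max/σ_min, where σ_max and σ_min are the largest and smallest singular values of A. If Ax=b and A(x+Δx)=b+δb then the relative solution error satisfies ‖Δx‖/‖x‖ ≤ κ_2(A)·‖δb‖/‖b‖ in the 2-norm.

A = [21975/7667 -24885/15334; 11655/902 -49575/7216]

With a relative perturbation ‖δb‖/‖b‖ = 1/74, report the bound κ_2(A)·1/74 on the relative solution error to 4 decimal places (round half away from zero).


M = AᵀA = [24502725/139876 -104540625/1119008; -104540625/1119008 446105025/8952064]. tr(M)=6969825/30976, det(M)=50625/30976
λ_max, λ_min = (6969825/30976 ± √48572187890625/959512576)/2 = 225, 225/30976
σ_max=√225=15, σ_min=√(225/30976)=(15/176) → κ = 176.0000
bound on ‖Δx‖/‖x‖: κ·ε = 176.0000·1/74 = 2.3784

2.3784


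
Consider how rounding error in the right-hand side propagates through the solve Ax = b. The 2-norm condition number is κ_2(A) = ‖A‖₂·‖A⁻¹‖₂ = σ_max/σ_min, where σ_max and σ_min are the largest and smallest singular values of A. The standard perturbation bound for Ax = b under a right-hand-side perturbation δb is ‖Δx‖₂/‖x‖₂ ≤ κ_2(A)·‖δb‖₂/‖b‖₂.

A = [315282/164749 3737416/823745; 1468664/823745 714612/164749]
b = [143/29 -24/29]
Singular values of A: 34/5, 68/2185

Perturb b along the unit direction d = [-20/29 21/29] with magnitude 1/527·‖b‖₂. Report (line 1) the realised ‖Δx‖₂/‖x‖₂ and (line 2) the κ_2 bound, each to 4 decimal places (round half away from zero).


largest singular value 34/5, smallest 68/2185
κ_2(A) = (34/5) / (68/2185) = 218.5000
bound on ‖Δx‖/‖x‖: κ·ε = 218.5000·1/527 = 0.4146
solve Ax = b  →  x = [118.8122 -49.0271]
‖b‖₂ = 5.0000 and ‖x‖₂ = 128.5302
δb = ε·‖b‖·d = [-0.0065 0.0069]; solving A·Δx = δb gives ‖Δx‖ = 0.3049
dividing the unrounded norms, ‖Δx‖/‖x‖ = 0.0024
so the bound overstates the realised error by a factor of ≈ 174.8010 (computed from the unrounded values)

0.0024
0.4146


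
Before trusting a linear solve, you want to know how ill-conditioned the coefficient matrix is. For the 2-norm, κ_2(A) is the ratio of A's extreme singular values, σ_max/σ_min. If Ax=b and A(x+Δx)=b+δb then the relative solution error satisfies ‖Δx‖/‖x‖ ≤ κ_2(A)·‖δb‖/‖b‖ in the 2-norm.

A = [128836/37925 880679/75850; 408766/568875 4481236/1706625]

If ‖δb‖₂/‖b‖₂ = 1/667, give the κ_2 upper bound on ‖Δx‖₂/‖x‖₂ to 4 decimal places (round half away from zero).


form AᵀA = [2321118676/192515625 23870073346/577546875; 23870073346/577546875 982098033289/6930562500] with trace 1705053289/11088900 and determinant 923521/2772225
char-poly roots: 3844/25 and 961/443556
κ = σ_max/σ_min = (62/5)/(31/666) = 266.4000
bound on ‖Δx‖/‖x‖: κ·ε = 266.4000·1/667 = 0.3994

0.3994


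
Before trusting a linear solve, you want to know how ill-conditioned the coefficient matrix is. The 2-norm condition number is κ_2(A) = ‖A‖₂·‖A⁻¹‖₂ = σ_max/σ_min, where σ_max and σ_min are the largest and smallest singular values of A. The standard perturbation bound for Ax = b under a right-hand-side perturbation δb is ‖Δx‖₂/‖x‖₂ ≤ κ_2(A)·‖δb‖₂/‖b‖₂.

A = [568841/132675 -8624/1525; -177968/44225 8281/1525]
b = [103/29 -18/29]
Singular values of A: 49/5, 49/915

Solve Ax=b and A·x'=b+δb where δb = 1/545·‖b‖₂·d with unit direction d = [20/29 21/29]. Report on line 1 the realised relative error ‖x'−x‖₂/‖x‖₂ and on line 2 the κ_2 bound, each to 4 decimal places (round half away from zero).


0.0033
0.3358

σ_max = 49/5, σ_min = 49/915
κ = σ_max/σ_min = (49/5)/(49/915) = 183.0000
perturbation bound = 183.0000·1/545 = 0.3358
solve Ax = b  →  x = [30.0612 22.1633]
‖b‖ = 3.6056, ‖x‖ = 37.3482
Δx = A⁻¹·δb where δb = 1/545·3.6056·d; ‖Δx‖ = 0.1235
dividing the unrounded norms, ‖Δx‖/‖x‖ = 0.0033
tightness: 0.0033 against a bound of 0.3358 (unrounded ratio ≈ 0.0099)


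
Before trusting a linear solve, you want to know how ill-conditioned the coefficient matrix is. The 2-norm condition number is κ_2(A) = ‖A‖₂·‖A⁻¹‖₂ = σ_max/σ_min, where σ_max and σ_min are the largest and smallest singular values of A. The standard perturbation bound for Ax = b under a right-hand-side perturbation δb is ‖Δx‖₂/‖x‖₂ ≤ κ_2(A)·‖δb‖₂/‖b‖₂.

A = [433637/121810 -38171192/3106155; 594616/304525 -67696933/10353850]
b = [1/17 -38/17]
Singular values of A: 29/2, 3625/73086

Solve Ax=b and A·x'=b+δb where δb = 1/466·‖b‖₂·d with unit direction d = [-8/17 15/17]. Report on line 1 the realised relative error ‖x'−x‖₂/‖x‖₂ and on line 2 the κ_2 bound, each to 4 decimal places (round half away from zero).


σ_max = 29/2, σ_min = 3625/73086
condition number: (29/2) ÷ (3625/73086) = 292.3440
bound on ‖Δx‖/‖x‖: κ·ε = 292.3440·1/466 = 0.6273
solve Ax = b  →  x = [-38.7297 -11.2243]
2-norm of b is 2.2361; of x, 40.3234
δb = ε·‖b‖·d = [-0.0023 0.0042]; solving A·Δx = δb gives ‖Δx‖ = 0.0967
realised ‖Δx‖/‖x‖ = 0.0024
so the bound overstates the realised error by a factor of ≈ 261.4808 (computed from the unrounded values)

0.0024
0.6273


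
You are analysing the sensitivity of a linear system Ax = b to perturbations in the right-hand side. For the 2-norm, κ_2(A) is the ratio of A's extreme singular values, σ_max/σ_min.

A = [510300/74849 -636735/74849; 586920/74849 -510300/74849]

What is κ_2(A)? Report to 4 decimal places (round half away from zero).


11.1250

M = AᵀA = [719240400/6661561 -742486500/6661561; -742486500/6661561 791721225/6661561]. tr(M)=1796625/7921, det(M)=3240000/7921
eigenvalues of AᵀA: λ = (tr ± √(tr²−4·det))/2 = 225, 14400/7921
so κ_2 = √(225 / (14400/7921)) = 11.1250


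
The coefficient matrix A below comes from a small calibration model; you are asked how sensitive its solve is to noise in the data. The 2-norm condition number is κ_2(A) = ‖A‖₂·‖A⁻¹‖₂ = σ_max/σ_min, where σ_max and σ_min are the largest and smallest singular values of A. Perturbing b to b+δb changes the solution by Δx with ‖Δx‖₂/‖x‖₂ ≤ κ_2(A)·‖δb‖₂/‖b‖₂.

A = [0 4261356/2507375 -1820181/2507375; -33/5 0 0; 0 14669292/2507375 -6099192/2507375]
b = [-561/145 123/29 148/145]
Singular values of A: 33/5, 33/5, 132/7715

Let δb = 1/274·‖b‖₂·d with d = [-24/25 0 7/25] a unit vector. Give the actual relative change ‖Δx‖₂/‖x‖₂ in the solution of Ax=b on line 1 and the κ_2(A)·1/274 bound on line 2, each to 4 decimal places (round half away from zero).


0.0053
1.4078

from the listed singular values, σ₁ = 33/5, σ_n = 132/7715
condition number: (33/5) ÷ (132/7715) = 385.7500
perturbation bound = 385.7500·1/274 = 1.4078
solve Ax = b  →  x = [-0.6426 89.9039 215.8102]
2-norm of b is 5.8310; of x, 233.7888
Δx = A⁻¹·δb where δb = 1/274·5.8310·d; ‖Δx‖ = 1.2438
relative error = 0.0053
so the bound overstates the realised error by a factor of ≈ 264.6233 (computed from the unrounded values)


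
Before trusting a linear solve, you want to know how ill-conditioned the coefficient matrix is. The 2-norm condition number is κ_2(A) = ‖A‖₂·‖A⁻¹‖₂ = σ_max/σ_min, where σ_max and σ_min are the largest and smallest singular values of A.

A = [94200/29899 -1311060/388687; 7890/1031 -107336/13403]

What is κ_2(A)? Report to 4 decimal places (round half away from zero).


247.4400

M = AᵀA = [61227656100/893950201 -64286831280/893950201; -64286831280/893950201 67503275344/893950201]. tr(M)=153068884/1062961, det(M)=360000/1062961
char-poly roots: 144 and 2500/1062961
κ = σ_max/σ_min = 12/(50/1031) = 247.4400


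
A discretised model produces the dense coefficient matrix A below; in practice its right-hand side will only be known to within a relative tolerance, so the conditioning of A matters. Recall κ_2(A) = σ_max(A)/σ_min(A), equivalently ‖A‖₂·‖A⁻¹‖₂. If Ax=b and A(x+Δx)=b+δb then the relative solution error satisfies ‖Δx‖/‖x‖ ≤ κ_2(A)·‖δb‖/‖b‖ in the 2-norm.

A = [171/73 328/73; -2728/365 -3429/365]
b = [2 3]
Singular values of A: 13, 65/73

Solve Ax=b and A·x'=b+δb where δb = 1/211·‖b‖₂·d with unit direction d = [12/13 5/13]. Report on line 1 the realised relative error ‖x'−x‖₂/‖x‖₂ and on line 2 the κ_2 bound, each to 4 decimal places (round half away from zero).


σ_max = 13, σ_min = 65/73
κ_2(A) = 13 / (65/73) = 14.6000
perturbation bound = 14.6000·1/211 = 0.0692
solve Ax = b  →  x = [-2.7877 1.8985]
2-norm of b is 3.6056; of x, 3.3727
with δb = [0.0158 0.0066], A·Δx = δb → ‖Δx‖ = 0.0192
realised ‖Δx‖/‖x‖ = 0.0057
so the bound overstates the realised error by a factor of ≈ 12.1606 (computed from the unrounded values)

0.0057
0.0692


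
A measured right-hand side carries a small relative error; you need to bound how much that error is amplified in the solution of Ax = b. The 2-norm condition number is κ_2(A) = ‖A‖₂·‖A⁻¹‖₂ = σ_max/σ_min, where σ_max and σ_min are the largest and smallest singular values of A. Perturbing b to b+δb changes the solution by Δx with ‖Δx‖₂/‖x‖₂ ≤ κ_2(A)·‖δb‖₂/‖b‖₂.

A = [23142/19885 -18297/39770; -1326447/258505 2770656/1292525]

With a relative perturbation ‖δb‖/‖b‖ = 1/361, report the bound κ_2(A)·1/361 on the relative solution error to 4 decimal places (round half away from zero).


0.6717

AᵀA = [44020701/1590121 -2292699087/198765125; -2292699087/198765125 19108022049/3975302500]; tr = 764259021/23522500, det = 10556001/588062500
char-poly roots: 3249/100 and 3249/5880625
κ_2(A) = √(λ_max/λ_min) = √((3249/100) / (3249/5880625)) = 242.5000
bound on ‖Δx‖/‖x‖: κ·ε = 242.5000·1/361 = 0.6717


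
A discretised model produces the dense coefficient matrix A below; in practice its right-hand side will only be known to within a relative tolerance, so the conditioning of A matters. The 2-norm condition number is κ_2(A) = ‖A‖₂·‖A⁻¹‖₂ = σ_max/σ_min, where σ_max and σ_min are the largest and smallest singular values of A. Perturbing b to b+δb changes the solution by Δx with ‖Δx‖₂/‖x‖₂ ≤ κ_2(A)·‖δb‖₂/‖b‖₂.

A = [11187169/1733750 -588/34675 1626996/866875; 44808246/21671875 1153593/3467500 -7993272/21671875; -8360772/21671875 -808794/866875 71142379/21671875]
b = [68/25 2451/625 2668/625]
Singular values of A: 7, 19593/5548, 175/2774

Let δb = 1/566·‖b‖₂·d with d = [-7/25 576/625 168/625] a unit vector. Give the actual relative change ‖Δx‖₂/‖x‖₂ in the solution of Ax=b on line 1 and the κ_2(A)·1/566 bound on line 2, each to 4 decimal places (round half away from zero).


0.0028
0.1960

from the listed singular values, σ₁ = 7, σ_n = 175/2774
condition number: 7 ÷ (175/2774) = 110.9600
perturbation bound = 110.9600·1/566 = 0.1960
solve Ax = b  →  x = [-4.6508 60.6316 17.9863]
2-norm of b is 6.4031; of x, 63.4140
re-solving with b+δb shifts x by Δx of norm 0.1793
realised ‖Δx‖/‖x‖ = 0.0028
so the bound overstates the realised error by a factor of ≈ 69.3252 (computed from the unrounded values)


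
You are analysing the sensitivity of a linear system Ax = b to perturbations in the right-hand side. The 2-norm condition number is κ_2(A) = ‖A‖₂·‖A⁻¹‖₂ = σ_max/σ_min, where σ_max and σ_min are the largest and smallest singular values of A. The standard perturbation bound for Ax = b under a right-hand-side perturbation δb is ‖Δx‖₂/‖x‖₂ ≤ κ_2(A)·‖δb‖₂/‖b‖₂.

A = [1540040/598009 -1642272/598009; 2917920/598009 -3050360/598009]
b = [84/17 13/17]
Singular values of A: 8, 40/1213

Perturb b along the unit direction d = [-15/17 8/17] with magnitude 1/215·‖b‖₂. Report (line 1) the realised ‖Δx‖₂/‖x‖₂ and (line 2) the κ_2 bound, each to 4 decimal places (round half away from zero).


0.0058
1.1284

σ_max = 8, σ_min = 40/1213
κ_2(A) = 8 / (40/1213) = 242.6000
bound on ‖Δx‖/‖x‖: κ·ε = 242.6000·1/215 = 1.1284
solve Ax = b  →  x = [-87.5793 -83.9267]
‖b‖ = 5.0000, ‖x‖ = 121.3006
with δb = [-0.0205 0.0109], A·Δx = δb → ‖Δx‖ = 0.7052
dividing the unrounded norms, ‖Δx‖/‖x‖ = 0.0058
realised/bound (from unrounded values) ≈ 0.0052


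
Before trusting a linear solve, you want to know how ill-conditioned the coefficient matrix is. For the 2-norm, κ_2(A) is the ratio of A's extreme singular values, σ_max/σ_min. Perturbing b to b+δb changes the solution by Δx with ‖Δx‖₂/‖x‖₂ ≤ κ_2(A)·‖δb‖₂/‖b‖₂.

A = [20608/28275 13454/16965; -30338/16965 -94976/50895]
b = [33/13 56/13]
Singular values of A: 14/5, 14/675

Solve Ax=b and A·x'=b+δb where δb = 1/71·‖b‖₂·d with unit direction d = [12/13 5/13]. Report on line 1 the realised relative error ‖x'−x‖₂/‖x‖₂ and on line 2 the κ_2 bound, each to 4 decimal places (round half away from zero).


largest singular value 14/5, smallest 14/675
κ_2(A) = (14/5) / (14/675) = 135.0000
worst-case relative error ≤ 135.0000 × 1/71 = 1.9014
solve Ax = b  →  x = [-140.3941 132.2291]
‖b‖₂ = 5.0000 and ‖x‖₂ = 192.8601
with δb = [0.0650 0.0271], A·Δx = δb → ‖Δx‖ = 3.3954
dividing the unrounded norms, ‖Δx‖/‖x‖ = 0.0176
realised/bound (from unrounded values) ≈ 0.0093

0.0176
1.9014


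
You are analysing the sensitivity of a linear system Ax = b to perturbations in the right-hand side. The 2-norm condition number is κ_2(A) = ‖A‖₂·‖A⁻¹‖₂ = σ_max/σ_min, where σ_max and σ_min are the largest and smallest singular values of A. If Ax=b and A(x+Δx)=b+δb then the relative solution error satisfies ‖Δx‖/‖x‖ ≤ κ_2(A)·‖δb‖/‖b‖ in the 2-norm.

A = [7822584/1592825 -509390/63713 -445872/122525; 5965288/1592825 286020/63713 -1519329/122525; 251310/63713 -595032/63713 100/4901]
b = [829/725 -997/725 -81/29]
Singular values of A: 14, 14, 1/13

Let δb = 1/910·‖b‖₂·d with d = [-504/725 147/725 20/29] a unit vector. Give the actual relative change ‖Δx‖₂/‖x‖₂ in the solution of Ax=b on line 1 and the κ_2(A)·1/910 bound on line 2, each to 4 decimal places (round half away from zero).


σ_max = 14, σ_min = 1/13
κ = σ_max/σ_min = 14/(1/13) = 182.0000
perturbation bound = 182.0000·1/910 = 0.2000
solve Ax = b  →  x = [-33.2836 -13.7908 -14.9341]
2-norm of b is 3.3166; of x, 39.0001
δb = ε·‖b‖·d = [-0.0025 0.0007 0.0025]; solving A·Δx = δb gives ‖Δx‖ = 0.0474
realised ‖Δx‖/‖x‖ = 0.0012
realised/bound (from unrounded values) ≈ 0.0061

0.0012
0.2000


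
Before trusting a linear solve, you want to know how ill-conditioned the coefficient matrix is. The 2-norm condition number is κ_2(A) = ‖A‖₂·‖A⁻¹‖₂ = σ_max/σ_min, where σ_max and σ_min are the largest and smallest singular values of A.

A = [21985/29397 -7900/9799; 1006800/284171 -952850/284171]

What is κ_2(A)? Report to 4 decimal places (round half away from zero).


AᵀA = [5668831225/432348849 -1798961500/144116283; -1798961500/144116283 571332500/48038761]; tr = 12854725/514089, det = 62500/514089
char-poly roots: 25 and 2500/514089
so κ_2 = √(25 / (2500/514089)) = 71.7000

71.7000


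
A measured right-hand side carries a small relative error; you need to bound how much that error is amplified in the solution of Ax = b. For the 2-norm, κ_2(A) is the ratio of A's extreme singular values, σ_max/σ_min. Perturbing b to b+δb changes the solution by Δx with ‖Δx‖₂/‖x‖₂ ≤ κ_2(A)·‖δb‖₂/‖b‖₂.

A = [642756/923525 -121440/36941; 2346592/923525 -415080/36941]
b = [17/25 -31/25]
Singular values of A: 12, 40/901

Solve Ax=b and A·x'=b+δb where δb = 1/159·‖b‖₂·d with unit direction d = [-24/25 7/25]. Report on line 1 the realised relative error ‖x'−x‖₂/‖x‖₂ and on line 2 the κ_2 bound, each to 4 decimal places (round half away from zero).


0.0089
1.7000

σ_max = 12, σ_min = 40/901
κ_2(A) = 12 / (40/901) = 270.3000
perturbation bound = 270.3000·1/159 = 1.7000
solve Ax = b  →  x = [-21.9939 -4.8632]
‖b‖₂ = 1.4142 and ‖x‖₂ = 22.5252
δb = ε·‖b‖·d = [-0.0085 0.0025]; solving A·Δx = δb gives ‖Δx‖ = 0.2003
realised ‖Δx‖/‖x‖ = 0.0089
realised/bound (from unrounded values) ≈ 0.0052


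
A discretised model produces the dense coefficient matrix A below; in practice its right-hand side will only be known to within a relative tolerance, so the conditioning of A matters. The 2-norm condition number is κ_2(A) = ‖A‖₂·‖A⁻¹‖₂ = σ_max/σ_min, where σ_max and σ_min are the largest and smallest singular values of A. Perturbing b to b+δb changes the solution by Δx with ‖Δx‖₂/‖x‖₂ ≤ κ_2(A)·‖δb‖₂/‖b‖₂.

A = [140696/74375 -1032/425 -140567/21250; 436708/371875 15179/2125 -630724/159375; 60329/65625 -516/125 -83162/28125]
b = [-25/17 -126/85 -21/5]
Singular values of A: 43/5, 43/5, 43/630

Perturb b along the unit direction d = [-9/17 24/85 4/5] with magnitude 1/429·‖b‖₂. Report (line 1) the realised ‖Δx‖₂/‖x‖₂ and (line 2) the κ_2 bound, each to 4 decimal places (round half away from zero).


σ_max = 43/5, σ_min = 43/630
κ = σ_max/σ_min = (43/5)/(43/630) = 126.0000
worst-case relative error ≤ 126.0000 × 1/429 = 0.2937
solve Ax = b  →  x = [-42.3060 0.1395 -11.9274]
2-norm of b is 4.6904; of x, 43.9555
re-solving with b+δb shifts x by Δx of norm 0.1602
dividing the unrounded norms, ‖Δx‖/‖x‖ = 0.0036
so the bound overstates the realised error by a factor of ≈ 80.5935 (computed from the unrounded values)

0.0036
0.2937


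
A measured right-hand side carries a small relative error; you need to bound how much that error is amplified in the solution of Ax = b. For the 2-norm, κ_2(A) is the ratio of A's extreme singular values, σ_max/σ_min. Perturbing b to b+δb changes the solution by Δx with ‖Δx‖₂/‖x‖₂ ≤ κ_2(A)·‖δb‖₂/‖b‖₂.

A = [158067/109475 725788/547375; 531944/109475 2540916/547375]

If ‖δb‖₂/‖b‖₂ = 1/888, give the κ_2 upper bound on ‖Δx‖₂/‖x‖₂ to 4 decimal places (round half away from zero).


0.2126

M = AᵀA = [492719353/19175641 2346157044/95878205; 2346157044/95878205 11172835744/479391025]. tr(M)=27932009/570025, det(M)=38416/570025
char-poly roots: 49 and 784/570025
κ = σ_max/σ_min = 7/(28/755) = 188.7500
perturbation bound = 188.7500·1/888 = 0.2126


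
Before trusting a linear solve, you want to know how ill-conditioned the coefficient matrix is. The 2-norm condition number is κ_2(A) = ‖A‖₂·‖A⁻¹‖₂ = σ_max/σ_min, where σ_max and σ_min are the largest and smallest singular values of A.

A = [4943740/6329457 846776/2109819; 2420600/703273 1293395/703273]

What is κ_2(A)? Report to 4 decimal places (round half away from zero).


M = AᵀA = [296873419600/23832258129 52776694040/7944086043; 52776694040/7944086043 9383025121/2648028681]. tr(M)=1319448601/82464561, det(M)=250000/82464561
eigenvalues of AᵀA: λ = (tr ± √(tr²−4·det))/2 = 16, 15625/82464561
κ_2(A) = √(λ_max/λ_min) = √(16 / (15625/82464561)) = 290.5920

290.5920


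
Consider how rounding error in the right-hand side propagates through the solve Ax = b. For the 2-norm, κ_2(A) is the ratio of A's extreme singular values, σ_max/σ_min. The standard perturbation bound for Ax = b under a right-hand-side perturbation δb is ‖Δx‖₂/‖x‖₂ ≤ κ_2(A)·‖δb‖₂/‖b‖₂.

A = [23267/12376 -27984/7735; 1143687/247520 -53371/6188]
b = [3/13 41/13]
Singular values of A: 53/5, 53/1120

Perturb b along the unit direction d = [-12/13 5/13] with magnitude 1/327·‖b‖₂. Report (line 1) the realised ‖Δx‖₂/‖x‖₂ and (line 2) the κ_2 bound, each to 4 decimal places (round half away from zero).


largest singular value 53/5, smallest 53/1120
condition number: (53/5) ÷ (53/1120) = 224.0000
perturbation bound = 224.0000·1/327 = 0.6850
solve Ax = b  →  x = [18.7791 9.6948]
2-norm of b is 3.1623; of x, 21.1340
re-solving with b+δb shifts x by Δx of norm 0.2044
relative error = 0.0097
realised/bound (from unrounded values) ≈ 0.0141

0.0097
0.6850


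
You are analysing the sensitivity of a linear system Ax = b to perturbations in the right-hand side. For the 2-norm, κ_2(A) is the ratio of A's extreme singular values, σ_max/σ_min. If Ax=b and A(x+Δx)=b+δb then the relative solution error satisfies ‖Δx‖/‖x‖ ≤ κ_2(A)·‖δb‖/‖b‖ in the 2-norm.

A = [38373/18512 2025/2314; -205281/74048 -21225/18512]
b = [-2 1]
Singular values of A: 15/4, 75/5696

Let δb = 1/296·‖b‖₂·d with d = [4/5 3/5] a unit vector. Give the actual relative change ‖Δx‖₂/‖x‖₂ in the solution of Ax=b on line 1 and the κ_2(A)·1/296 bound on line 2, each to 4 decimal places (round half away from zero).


σ_max = 15/4, σ_min = 75/5696
condition number: (15/4) ÷ (75/5696) = 284.8000
κ_2(A)·‖δb‖/‖b‖ = 0.9622
solve Ax = b  →  x = [28.7179 -70.3097]
‖b‖ = 2.2361, ‖x‖ = 75.9485
δb = ε·‖b‖·d = [0.0060 0.0045]; solving A·Δx = δb gives ‖Δx‖ = 0.5737
realised ‖Δx‖/‖x‖ = 0.0076
so the bound overstates the realised error by a factor of ≈ 127.3696 (computed from the unrounded values)

0.0076
0.9622


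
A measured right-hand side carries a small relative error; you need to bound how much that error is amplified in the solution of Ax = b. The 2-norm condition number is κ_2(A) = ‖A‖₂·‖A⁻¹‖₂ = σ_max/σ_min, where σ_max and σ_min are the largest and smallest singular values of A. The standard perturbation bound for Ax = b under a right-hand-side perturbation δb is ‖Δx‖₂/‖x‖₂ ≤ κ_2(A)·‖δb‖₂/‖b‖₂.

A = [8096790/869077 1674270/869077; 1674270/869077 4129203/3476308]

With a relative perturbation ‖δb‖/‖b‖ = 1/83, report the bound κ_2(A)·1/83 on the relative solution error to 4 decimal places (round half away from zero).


form AᵀA = [40666977000/449312809 18185083605/898625618; 18185083605/898625618 36824032089/7189004944] with trace 408980169/4276624 and determinant 57836025/1069156
char-poly roots: 1521/16 and 152100/267289
so κ_2 = √((1521/16) / (152100/267289)) = 12.9250
bound on ‖Δx‖/‖x‖: κ·ε = 12.9250·1/83 = 0.1557

0.1557


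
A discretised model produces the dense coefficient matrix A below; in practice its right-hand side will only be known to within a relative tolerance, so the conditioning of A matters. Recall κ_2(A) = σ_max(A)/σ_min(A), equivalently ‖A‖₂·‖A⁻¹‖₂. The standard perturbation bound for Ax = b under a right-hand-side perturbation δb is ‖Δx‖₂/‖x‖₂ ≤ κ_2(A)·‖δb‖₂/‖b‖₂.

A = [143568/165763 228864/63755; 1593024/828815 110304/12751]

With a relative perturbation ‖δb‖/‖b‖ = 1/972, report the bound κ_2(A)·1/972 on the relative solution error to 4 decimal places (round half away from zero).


AᵀA = [18065205504/4064700025 16044189696/812940005; 16044189696/812940005 356553040896/4064700025]; tr = 8914176/96721, det = 21233664/60450625
eigenvalues of AᵀA: λ = (tr ± √(tr²−4·det))/2 = 2304/25, 9216/2418025
so κ_2 = √((2304/25) / (9216/2418025)) = 155.5000
perturbation bound = 155.5000·1/972 = 0.1600

0.1600


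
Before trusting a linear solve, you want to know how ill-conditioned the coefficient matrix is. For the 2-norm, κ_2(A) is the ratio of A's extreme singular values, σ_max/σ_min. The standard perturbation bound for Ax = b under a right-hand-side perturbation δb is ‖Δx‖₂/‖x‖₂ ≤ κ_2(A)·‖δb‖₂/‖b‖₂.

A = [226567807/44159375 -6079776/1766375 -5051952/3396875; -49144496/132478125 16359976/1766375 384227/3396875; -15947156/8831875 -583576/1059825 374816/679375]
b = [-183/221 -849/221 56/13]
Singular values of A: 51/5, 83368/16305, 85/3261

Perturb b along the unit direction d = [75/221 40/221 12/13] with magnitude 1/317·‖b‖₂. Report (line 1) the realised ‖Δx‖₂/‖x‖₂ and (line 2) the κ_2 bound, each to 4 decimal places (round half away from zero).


largest singular value 51/5, smallest 85/3261
condition number: (51/5) ÷ (85/3261) = 391.3200
worst-case relative error ≤ 391.3200 × 1/317 = 1.2344
solve Ax = b  →  x = [31.5844 -0.5014 110.6776]
2-norm of b is 5.8310; of x, 115.0972
δb = ε·‖b‖·d = [0.0062 0.0033 0.0170]; solving A·Δx = δb gives ‖Δx‖ = 0.7057
realised ‖Δx‖/‖x‖ = 0.0061
realised/bound (from unrounded values) ≈ 0.0050

0.0061
1.2344


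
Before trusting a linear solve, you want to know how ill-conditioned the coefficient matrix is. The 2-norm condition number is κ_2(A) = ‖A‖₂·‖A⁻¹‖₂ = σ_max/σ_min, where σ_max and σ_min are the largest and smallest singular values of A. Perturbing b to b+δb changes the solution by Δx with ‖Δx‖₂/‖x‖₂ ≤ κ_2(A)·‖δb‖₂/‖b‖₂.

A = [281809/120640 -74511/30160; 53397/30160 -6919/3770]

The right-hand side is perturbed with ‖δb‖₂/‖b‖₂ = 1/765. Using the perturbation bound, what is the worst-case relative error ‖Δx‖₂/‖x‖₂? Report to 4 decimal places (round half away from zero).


form AᵀA = [5001445849/582160384 -1312815735/145540096; -1312815735/145540096 344629321/36385024] with trace 12503585/692224 and determinant 83521/11075584
solving λ² − 12503585/692224·λ + 83521/11075584 = 0 gives λ = 289/16, 289/692224
κ = σ_max/σ_min = (17/4)/(17/832) = 208.0000
bound on ‖Δx‖/‖x‖: κ·ε = 208.0000·1/765 = 0.2719

0.2719


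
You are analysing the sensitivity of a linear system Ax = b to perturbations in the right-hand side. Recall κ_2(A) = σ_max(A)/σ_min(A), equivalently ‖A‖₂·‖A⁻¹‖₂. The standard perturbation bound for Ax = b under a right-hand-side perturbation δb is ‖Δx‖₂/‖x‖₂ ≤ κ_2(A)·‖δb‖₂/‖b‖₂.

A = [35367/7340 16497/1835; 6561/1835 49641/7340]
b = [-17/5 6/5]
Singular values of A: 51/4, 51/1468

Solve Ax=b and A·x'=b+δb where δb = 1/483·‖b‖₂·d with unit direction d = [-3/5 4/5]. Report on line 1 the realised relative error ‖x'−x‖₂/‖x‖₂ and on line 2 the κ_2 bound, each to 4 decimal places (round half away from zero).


largest singular value 51/4, smallest 51/1468
κ = σ_max/σ_min = (51/4)/(51/1468) = 367.0000
κ_2(A)·‖δb‖/‖b‖ = 0.7598
solve Ax = b  →  x = [-76.2676 40.4983]
‖b‖₂ = 3.6056 and ‖x‖₂ = 86.3531
δb = ε·‖b‖·d = [-0.0045 0.0060]; solving A·Δx = δb gives ‖Δx‖ = 0.2149
realised ‖Δx‖/‖x‖ = 0.0025
tightness: 0.0025 against a bound of 0.7598 (unrounded ratio ≈ 0.0033)

0.0025
0.7598


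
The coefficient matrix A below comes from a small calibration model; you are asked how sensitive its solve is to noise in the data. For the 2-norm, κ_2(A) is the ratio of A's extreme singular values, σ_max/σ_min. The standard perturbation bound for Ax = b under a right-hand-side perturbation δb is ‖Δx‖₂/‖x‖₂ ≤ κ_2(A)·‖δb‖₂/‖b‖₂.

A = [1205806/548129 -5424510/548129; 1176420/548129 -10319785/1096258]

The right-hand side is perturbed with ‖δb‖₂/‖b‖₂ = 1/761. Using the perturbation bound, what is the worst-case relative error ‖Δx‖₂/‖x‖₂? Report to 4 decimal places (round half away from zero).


0.4846

AᵀA = [3374473396/357247801 -14995371510/357247801; -14995371510/357247801 266586441625/1428991204]; tr = 166617689/850084, det = 60025/212521
eigenvalues of AᵀA: λ = (tr ± √(tr²−4·det))/2 = 196, 1225/850084
κ_2(A) = √(λ_max/λ_min) = √(196 / (1225/850084)) = 368.8000
κ_2(A)·‖δb‖/‖b‖ = 0.4846


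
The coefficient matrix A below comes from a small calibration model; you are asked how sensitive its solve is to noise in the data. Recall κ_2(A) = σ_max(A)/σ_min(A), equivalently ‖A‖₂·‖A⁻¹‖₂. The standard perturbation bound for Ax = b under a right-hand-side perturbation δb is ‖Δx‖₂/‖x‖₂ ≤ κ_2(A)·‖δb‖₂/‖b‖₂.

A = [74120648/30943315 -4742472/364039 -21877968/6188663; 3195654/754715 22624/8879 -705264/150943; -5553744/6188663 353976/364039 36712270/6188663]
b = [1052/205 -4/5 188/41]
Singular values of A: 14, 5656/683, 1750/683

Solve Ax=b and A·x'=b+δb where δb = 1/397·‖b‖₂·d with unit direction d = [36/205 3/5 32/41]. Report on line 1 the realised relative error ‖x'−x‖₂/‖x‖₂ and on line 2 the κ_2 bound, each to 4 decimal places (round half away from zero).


from the listed singular values, σ₁ = 14, σ_n = 1750/683
κ = σ_max/σ_min = 14/(1750/683) = 5.4640
perturbation bound = 5.4640·1/397 = 0.0138
solve Ax = b  →  x = [1.2194 -0.4495 1.0311]
‖b‖ = 6.9282, ‖x‖ = 1.6589
re-solving with b+δb shifts x by Δx of norm 0.0068
dividing the unrounded norms, ‖Δx‖/‖x‖ = 0.0041
tightness: 0.0041 against a bound of 0.0138 (unrounded ratio ≈ 0.2983)

0.0041
0.0138


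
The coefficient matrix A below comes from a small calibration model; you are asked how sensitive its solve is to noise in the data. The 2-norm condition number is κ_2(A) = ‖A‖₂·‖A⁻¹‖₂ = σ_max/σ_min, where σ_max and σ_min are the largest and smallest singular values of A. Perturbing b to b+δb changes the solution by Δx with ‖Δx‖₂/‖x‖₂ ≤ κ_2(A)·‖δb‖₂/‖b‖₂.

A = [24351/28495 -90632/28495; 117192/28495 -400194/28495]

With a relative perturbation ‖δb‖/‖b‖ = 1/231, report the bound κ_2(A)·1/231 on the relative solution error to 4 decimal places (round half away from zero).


M = AᵀA = [1704573/96605 -5842536/96605; -5842536/96605 20032052/96605]. tr(M)=4347325/19321, det(M)=22500/19321
eigenvalues of AᵀA: λ = (tr ± √(tr²−4·det))/2 = 225, 100/19321
κ_2(A) = √(λ_max/λ_min) = √(225 / (100/19321)) = 208.5000
bound on ‖Δx‖/‖x‖: κ·ε = 208.5000·1/231 = 0.9026

0.9026


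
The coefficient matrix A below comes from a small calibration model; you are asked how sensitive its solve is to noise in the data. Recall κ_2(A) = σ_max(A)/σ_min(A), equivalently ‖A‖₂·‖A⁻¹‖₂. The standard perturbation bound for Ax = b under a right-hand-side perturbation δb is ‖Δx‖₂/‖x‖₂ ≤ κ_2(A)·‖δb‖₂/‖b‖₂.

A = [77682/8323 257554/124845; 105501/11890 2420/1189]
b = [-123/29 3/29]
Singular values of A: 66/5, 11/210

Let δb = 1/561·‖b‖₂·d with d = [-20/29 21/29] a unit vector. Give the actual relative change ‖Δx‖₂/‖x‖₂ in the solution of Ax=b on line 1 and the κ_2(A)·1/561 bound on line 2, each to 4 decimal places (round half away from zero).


0.0025
0.4492

largest singular value 66/5, smallest 11/210
κ_2(A) = (66/5) / (11/210) = 252.0000
bound on ‖Δx‖/‖x‖: κ·ε = 252.0000·1/561 = 0.4492
solve Ax = b  →  x = [-12.7938 55.8259]
‖b‖ = 4.2426, ‖x‖ = 57.2732
Δx = A⁻¹·δb where δb = 1/561·4.2426·d; ‖Δx‖ = 0.1444
realised ‖Δx‖/‖x‖ = 0.0025
so the bound overstates the realised error by a factor of ≈ 178.1923 (computed from the unrounded values)


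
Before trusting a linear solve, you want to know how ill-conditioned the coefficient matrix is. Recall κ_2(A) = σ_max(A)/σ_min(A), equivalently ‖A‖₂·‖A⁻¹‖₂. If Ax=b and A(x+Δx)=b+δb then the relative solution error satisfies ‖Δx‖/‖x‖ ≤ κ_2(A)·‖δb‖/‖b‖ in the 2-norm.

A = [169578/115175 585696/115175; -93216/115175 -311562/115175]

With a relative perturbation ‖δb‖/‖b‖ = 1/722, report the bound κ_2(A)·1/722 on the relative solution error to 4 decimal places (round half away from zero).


M = AᵀA = [25914132/9180125 88833024/9180125; 88833024/9180125 304574868/9180125]. tr(M)=2643912/73441, det(M)=1296/73441
eigenvalues of AᵀA: λ = (tr ± √(tr²−4·det))/2 = 36, 36/73441
σ_max=√36=6, σ_min=√(36/73441)=(6/271) → κ = 271.0000
worst-case relative error ≤ 271.0000 × 1/722 = 0.3753

0.3753


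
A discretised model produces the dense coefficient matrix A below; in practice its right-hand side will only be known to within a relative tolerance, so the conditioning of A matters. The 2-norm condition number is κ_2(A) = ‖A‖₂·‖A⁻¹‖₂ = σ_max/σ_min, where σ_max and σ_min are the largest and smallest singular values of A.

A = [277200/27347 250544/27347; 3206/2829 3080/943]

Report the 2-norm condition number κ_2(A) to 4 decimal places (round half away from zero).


8.6250

AᵀA = [416539396/4004001 128885680/1334667; 128885680/1334667 42088256/444889]; tr = 945700/4761, det = 2458624/4761
solving λ² − 945700/4761·λ + 2458624/4761 = 0 gives λ = 196, 12544/4761
σ_max=√196=14, σ_min=√(12544/4761)=(112/69) → κ = 8.6250


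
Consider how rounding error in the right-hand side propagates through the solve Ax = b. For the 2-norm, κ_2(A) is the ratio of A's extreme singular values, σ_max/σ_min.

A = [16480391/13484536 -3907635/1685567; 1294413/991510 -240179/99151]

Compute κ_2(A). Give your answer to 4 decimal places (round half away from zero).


218.8160

form AᵀA = [17286108650641/5405253006400 -810209930157/135131325160; -810209930157/135131325160 37979609314/3378283129] with trace 270081257969/18703297600 and determinant 3258025/748131904
solving λ² − 270081257969/18703297600·λ + 3258025/748131904 = 0 gives λ = 361/25, 225625/748131904
κ_2(A) = √(λ_max/λ_min) = √((361/25) / (225625/748131904)) = 218.8160


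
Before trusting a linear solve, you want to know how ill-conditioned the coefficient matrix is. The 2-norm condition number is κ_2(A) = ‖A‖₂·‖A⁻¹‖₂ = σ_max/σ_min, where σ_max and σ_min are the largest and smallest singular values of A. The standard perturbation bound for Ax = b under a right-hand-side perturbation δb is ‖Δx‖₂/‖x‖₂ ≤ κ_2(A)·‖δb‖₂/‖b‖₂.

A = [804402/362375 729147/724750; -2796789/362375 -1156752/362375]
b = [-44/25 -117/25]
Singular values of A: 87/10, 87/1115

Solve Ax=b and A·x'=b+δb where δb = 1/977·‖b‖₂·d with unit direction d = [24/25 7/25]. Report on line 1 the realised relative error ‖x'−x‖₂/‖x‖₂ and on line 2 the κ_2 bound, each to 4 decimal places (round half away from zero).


0.0017
0.1141

largest singular value 87/10, smallest 87/1115
condition number: (87/10) ÷ (87/1115) = 111.5000
κ_2(A)·‖δb‖/‖b‖ = 0.1141
solve Ax = b  →  x = [15.2122 -35.3139]
‖b‖ = 5.0000, ‖x‖ = 38.4510
re-solving with b+δb shifts x by Δx of norm 0.0656
dividing the unrounded norms, ‖Δx‖/‖x‖ = 0.0017
tightness: 0.0017 against a bound of 0.1141 (unrounded ratio ≈ 0.0149)
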